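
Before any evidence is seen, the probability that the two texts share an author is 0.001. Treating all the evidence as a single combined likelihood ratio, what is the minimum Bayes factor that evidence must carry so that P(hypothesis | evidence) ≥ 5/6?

4995

Prior odds = 0.001/0.999 = 1/999.
Target odds = (5/6)/(1/6) = 5.
Required Bayes factor = 5 ÷ (1/999) = 4995.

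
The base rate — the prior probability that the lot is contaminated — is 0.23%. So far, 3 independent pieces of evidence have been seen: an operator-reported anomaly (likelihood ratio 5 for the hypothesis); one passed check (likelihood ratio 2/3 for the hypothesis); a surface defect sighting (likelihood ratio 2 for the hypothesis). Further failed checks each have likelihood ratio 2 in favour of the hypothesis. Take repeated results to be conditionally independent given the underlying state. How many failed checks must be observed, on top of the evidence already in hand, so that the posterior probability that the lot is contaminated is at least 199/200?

14

Prior odds = 0.0023/0.9977 = 23/9977.
Combined Bayes factor of the evidence already in hand = 5 × (2/3) × 2 = 20/3.
Odds after that evidence = (23/9977) × 20/3 = 460/29931.
Target odds = 0.995/0.005 = 199.
Need 2ⁿ ≥ 199 ÷ (460/29931) = 5956269/460.
2¹³ = 8192 falls short of 5956269/460 but 2¹⁴ = 16384 reaches it, so n = 14.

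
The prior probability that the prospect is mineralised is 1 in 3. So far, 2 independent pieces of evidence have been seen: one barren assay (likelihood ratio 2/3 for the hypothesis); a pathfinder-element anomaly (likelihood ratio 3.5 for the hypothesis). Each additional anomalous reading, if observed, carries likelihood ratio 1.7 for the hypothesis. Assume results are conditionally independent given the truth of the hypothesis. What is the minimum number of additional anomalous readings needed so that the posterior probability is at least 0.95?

6

Prior odds = (1/3)/(2/3) = 0.5.
Combined Bayes factor of the evidence already in hand = (2/3) × 3.5 = 7/3.
Odds after that evidence = 0.5 × 7/3 = 7/6.
Target odds = 0.95/0.05 = 19.
Need 1.7ⁿ ≥ 19 ÷ (7/6) = 114/7.
1.7⁵ = 1419857/100000 falls short of 114/7 but 1.7⁶ = 24137569/1000000 reaches it, so n = 6.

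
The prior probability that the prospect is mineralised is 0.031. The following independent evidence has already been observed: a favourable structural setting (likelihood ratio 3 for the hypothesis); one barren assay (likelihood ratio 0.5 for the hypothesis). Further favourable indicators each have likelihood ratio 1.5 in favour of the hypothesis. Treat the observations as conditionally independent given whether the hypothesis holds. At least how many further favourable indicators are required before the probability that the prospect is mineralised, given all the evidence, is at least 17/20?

12

Prior odds = 0.031/0.969 = 31/969.
Combined Bayes factor of the evidence already in hand = 3 × 0.5 = 1.5.
Odds after that evidence = (31/969) × 1.5 = 31/646.
Target odds = 0.85/0.15 = 17/3.
Need 1.5ⁿ ≥ 17/3 ÷ (31/646) = 10982/93.
1.5¹¹ = 177147/2048 falls short of 10982/93 but 1.5¹² = 531441/4096 reaches it, so n = 12.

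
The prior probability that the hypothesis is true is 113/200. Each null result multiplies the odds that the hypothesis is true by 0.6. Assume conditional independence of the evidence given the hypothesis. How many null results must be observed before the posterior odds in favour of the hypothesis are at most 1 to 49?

Prior odds: 0.565 ÷ 0.435 = 113/87.
Likelihood ratio per null result = 0.6.
Target odds = 1/49.
Require 0.6ⁿ ≤ 1/49 ÷ (113/87) = 87/5537.
0.6⁸ = 6561/390625 is still above 87/5537 but 0.6⁹ = 19683/1953125 is at or below it, so n = 9.

9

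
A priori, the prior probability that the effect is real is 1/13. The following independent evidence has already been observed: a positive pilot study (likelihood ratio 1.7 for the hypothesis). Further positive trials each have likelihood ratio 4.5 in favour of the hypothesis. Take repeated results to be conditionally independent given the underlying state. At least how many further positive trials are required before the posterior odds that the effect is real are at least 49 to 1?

Prior odds = (1/13)/(12/13) = 1/12.
Bayes factor of the evidence already in hand = 1.7.
Odds after that evidence = (1/12) × 1.7 = 17/120.
Target odds = 49.
Need 4.5ⁿ ≥ 49 ÷ (17/120) = 5880/17.
4.5³ = 91.125 falls short of 5880/17 but 4.5⁴ = 410.0625 reaches it, so n = 4.

4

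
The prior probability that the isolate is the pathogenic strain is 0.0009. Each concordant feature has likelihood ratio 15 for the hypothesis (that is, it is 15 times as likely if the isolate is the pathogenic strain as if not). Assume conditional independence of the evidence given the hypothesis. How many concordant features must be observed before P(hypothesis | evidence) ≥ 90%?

4

Prior odds: 0.0009 ÷ 0.9991 = 9/9991.
Likelihood ratio per concordant feature = 15.
Target odds: 0.9 ÷ 0.1 = 9.
Require 15ⁿ ≥ 9 ÷ (9/9991) = 9991.
15³ = 3375 falls short of 9991 but 15⁴ = 50625 reaches it, so n = 4.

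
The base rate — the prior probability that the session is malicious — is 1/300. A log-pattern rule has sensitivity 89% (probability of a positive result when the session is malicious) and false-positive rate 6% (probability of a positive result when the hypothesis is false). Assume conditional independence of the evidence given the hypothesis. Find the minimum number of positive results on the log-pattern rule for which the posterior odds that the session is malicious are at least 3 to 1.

3

Prior odds: (1/300) ÷ (299/300) = 1/299.
Likelihood ratio of a positive result = 0.89/0.06 = 89/6.
Target odds = 3.
Require (89/6)ⁿ ≥ 3 ÷ (1/299) = 897.
(89/6)² = 7921/36 falls short of 897 but (89/6)³ = 704969/216 reaches it, so n = 3.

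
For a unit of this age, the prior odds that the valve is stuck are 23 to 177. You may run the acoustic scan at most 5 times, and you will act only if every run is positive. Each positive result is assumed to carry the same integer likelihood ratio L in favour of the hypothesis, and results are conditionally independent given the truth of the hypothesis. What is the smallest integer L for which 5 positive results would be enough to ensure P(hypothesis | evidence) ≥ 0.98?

Prior odds = 23/177.
Target odds = 0.98/0.02 = 49.
Need L⁵ ≥ 49 ÷ (23/177) = 8673/23.
3⁵ = 243 < 8673/23 ≤ 1024 = 4⁵, so L = 4.

4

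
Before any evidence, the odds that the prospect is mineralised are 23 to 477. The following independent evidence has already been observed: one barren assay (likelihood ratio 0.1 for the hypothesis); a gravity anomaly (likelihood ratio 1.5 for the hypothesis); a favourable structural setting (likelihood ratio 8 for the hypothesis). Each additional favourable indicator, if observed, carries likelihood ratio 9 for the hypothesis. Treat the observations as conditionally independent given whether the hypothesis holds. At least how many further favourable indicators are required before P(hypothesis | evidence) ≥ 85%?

3

Prior odds = 23/477.
Combined Bayes factor of the evidence already in hand = 0.1 × 1.5 × 8 = 1.2.
Odds after that evidence = (23/477) × 1.2 = 46/795.
Target odds = 0.85/0.15 = 17/3.
Need 9ⁿ ≥ 17/3 ÷ (46/795) = 4505/46.
9² = 81 falls short of 4505/46 but 9³ = 729 reaches it, so n = 3.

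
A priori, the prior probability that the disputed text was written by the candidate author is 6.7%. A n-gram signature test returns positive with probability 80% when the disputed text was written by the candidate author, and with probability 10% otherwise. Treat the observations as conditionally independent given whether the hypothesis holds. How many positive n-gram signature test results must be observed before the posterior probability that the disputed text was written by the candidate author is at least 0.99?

Prior odds: 0.067 ÷ 0.933 = 67/933.
Likelihood ratio of a positive result = 0.8/0.1 = 8.
Target posterior odds = 0.99/0.01 = 99.
Need (67/933) × 8ⁿ ≥ 99, i.e. 8ⁿ ≥ 92367/67.
8³ = 512 falls short of 92367/67 but 8⁴ = 4096 reaches it, so n = 4.

4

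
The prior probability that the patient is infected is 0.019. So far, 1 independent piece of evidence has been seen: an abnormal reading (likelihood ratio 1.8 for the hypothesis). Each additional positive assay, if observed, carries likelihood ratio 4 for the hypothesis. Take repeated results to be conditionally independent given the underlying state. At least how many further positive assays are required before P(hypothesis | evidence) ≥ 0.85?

Prior odds = 0.019/0.981 = 19/981.
Bayes factor of the evidence already in hand = 1.8.
Odds after that evidence = (19/981) × 1.8 = 19/545.
Target odds = 0.85/0.15 = 17/3.
Need 4ⁿ ≥ 17/3 ÷ (19/545) = 9265/57.
4³ = 64 falls short of 9265/57 but 4⁴ = 256 reaches it, so n = 4.

4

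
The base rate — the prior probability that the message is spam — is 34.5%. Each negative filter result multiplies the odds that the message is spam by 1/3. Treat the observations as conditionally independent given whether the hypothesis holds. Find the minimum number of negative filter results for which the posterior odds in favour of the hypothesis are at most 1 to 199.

Prior odds = 0.345/0.655 = 69/131.
Likelihood ratio per negative filter result = 1/3.
Target odds = 1/199.
Require (1/3)ⁿ ≤ 1/199 ÷ (69/131) = 131/13731.
(1/3)⁴ = 1/81 is still above 131/13731 but (1/3)⁵ = 1/243 is at or below it, so n = 5.

5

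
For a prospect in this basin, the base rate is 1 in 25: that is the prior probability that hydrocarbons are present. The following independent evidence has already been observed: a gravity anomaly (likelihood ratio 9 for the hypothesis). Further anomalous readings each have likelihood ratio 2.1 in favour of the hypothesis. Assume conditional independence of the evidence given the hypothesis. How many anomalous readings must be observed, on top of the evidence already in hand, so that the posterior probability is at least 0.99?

8

Prior odds = 0.04/0.96 = 1/24.
Bayes factor of the evidence already in hand = 9.
Odds after that evidence = (1/24) × 9 = 0.375.
Target odds = 0.99/0.01 = 99.
Need 2.1ⁿ ≥ 99 ÷ 0.375 = 264.
2.1⁷ ≈180.109 falls short of 264 but 2.1⁸ ≈378.229 reaches it, so n = 8.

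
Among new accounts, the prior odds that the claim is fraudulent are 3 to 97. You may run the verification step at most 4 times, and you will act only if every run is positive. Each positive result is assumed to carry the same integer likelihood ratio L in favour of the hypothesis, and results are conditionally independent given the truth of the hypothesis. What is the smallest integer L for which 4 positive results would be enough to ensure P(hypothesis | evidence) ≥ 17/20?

Prior odds = 3/97.
Target odds = 0.85/0.15 = 17/3.
Need L⁴ ≥ 17/3 ÷ (3/97) = 1649/9.
3⁴ = 81 < 1649/9 ≤ 256 = 4⁴, so L = 4.

4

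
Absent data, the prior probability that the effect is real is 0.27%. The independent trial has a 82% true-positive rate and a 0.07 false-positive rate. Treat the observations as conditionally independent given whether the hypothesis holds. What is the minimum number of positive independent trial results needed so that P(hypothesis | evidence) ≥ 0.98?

4

Prior odds = 0.0027/0.9973 = 27/9973.
Likelihood ratio of a positive result = 0.82/0.07 = 82/7.
Target odds: 0.98 ÷ 0.02 = 49.
Require (82/7)ⁿ ≥ 49 ÷ (27/9973) = 488677/27.
(82/7)³ = 551368/343 falls short of 488677/27 but (82/7)⁴ = 45212176/2401 reaches it, so n = 4.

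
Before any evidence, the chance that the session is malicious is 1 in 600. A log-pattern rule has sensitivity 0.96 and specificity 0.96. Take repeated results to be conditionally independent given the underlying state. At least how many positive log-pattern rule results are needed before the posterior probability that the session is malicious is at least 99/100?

4

Prior odds = (1/600)/(599/600) = 1/599.
False-positive rate = 1 − 0.96 = 0.04; likelihood ratio of a positive = 0.96/0.04 = 24.
Target posterior odds = 0.99/0.01 = 99.
Require 24ⁿ ≥ 99 ÷ (1/599) = 59301.
24³ = 13824 falls short of 59301 but 24⁴ = 331776 reaches it, so n = 4.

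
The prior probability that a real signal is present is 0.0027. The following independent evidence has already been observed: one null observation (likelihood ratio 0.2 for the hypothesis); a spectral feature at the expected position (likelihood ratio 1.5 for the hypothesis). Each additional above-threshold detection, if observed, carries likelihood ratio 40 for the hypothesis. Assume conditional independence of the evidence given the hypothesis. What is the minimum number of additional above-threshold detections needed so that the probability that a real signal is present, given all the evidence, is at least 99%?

Prior odds = 0.0027/0.9973 = 27/9973.
Combined Bayes factor of the evidence already in hand = 0.2 × 1.5 = 0.3.
Odds after that evidence = (27/9973) × 0.3 = 81/99730.
Target odds = 0.99/0.01 = 99.
Need 40ⁿ ≥ 99 ÷ (81/99730) = 1097030/9.
40³ = 64000 falls short of 1097030/9 but 40⁴ = 2560000 reaches it, so n = 4.

4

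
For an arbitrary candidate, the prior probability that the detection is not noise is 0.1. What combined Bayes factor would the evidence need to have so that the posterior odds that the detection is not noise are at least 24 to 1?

Prior odds = 0.1/0.9 = 1/9.
Target odds = 24.
Required Bayes factor = 24 ÷ (1/9) = 216.

216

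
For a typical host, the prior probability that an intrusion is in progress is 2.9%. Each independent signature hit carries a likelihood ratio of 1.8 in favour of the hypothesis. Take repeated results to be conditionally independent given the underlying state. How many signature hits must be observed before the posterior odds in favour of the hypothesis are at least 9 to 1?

10

Prior odds: 0.029 ÷ 0.971 = 29/971.
Likelihood ratio per signature hit = 1.8.
Target odds = 9.
Require 1.8ⁿ ≥ 9 ÷ (29/971) = 8739/29.
1.8⁹ = 387420489/1953125 falls short of 8739/29 but 1.8¹⁰ ≈357.047 reaches it, so n = 10.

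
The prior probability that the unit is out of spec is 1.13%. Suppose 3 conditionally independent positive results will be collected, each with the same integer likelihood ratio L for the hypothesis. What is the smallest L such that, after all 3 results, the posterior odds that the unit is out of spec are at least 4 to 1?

Prior odds = 0.0113/0.9887 = 113/9887.
Target odds = 4.
Need L³ ≥ 4 ÷ (113/9887) = 39548/113.
7³ = 343 < 39548/113 ≤ 512 = 8³, so L = 8.

8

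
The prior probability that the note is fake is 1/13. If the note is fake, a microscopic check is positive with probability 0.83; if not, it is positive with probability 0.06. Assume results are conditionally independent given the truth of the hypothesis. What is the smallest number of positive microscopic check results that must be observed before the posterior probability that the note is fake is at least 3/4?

2

Prior odds = (1/13)/(12/13) = 1/12.
Likelihood ratio of a positive = 0.83/0.06 = 83/6.
Target odds: 0.75 ÷ 0.25 = 3.
Need (1/12) × (83/6)ⁿ ≥ 3, i.e. (83/6)ⁿ ≥ 36.
(83/6)¹ = 83/6 falls short of 36 but (83/6)² = 6889/36 reaches it, so n = 2.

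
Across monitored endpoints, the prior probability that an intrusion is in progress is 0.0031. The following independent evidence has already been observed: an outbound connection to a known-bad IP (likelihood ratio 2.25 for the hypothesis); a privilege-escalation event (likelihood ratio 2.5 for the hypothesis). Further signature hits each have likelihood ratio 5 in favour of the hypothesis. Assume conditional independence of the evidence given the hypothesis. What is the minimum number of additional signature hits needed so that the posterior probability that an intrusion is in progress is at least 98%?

5

Prior odds = 0.0031/0.9969 = 31/9969.
Combined Bayes factor of the evidence already in hand = 2.25 × 2.5 = 5.625.
Odds after that evidence = (31/9969) × 5.625 = 465/26584.
Target odds = 0.98/0.02 = 49.
Need 5ⁿ ≥ 49 ÷ (465/26584) = 1302616/465.
5⁴ = 625 falls short of 1302616/465 but 5⁵ = 3125 reaches it, so n = 5.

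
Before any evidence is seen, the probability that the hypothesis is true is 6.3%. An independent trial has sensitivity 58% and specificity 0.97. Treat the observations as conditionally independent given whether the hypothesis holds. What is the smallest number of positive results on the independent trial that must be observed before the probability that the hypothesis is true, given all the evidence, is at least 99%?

3

Prior odds: 0.063 ÷ 0.937 = 63/937.
False-positive rate = 1 − 0.97 = 0.03; likelihood ratio of a positive = 0.58/0.03 = 58/3.
Target posterior odds = 0.99/0.01 = 99.
Require (58/3)ⁿ ≥ 99 ÷ (63/937) = 10307/7.
(58/3)² = 3364/9 falls short of 10307/7 but (58/3)³ = 195112/27 reaches it, so n = 3.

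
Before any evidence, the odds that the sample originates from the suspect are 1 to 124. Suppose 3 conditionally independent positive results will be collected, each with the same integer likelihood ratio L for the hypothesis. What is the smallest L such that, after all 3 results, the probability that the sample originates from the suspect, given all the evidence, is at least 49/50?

Prior odds = 1/124.
Target odds = 0.98/0.02 = 49.
Need L³ ≥ 49 ÷ (1/124) = 6076.
18³ = 5832 < 6076 ≤ 6859 = 19³, so L = 19.

19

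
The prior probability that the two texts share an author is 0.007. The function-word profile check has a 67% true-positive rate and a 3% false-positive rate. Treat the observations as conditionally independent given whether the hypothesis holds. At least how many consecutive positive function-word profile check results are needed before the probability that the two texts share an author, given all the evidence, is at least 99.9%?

Prior odds: 0.007 ÷ 0.993 = 7/993.
Likelihood ratio of a positive result = 0.67/0.03 = 67/3.
Target odds: 0.999 ÷ 0.001 = 999.
Need (7/993) × (67/3)ⁿ ≥ 999, i.e. (67/3)ⁿ ≥ 992007/7.
(67/3)³ = 300763/27 falls short of 992007/7 but (67/3)⁴ = 20151121/81 reaches it, so n = 4.

4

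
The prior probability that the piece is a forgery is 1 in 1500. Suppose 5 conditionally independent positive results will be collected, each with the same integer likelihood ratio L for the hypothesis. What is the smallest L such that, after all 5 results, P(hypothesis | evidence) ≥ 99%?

Prior odds = (1/1500)/(1499/1500) = 1/1499.
Target odds = 0.99/0.01 = 99.
Need L⁵ ≥ 99 ÷ (1/1499) = 148401.
10⁵ = 100000 < 148401 ≤ 161051 = 11⁵, so L = 11.

11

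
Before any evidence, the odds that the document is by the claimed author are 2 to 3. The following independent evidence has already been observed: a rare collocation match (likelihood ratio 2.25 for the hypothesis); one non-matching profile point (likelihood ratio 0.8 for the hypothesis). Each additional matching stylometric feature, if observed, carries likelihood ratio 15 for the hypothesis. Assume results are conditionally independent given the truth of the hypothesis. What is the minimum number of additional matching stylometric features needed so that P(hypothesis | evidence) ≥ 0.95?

2

Prior odds = 2/3.
Combined Bayes factor of the evidence already in hand = 2.25 × 0.8 = 1.8.
Odds after that evidence = (2/3) × 1.8 = 1.2.
Target odds = 0.95/0.05 = 19.
Need 15ⁿ ≥ 19 ÷ 1.2 = 95/6.
15¹ = 15 falls short of 95/6 but 15² = 225 reaches it, so n = 2.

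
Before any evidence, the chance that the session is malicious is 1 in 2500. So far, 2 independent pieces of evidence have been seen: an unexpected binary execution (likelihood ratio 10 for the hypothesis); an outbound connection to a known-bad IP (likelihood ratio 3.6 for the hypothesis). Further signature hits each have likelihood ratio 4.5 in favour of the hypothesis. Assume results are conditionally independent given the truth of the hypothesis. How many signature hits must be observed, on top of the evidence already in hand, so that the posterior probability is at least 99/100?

6

Prior odds = 0.0004/0.9996 = 1/2499.
Combined Bayes factor of the evidence already in hand = 10 × 3.6 = 36.
Odds after that evidence = (1/2499) × 36 = 12/833.
Target odds = 0.99/0.01 = 99.
Need 4.5ⁿ ≥ 99 ÷ (12/833) = 6872.25.
4.5⁵ = 1845.28125 falls short of 6872.25 but 4.5⁶ = 8303.765625 reaches it, so n = 6.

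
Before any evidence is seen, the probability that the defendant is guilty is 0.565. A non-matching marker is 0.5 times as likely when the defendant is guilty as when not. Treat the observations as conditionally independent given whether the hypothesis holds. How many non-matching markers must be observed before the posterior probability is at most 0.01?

Prior odds: 0.565 ÷ 0.435 = 113/87.
Likelihood ratio per non-matching marker = 0.5.
Target odds: 0.01 ÷ 0.99 = 1/99.
Need (113/87) × 0.5ⁿ ≤ 1/99, i.e. 0.5ⁿ ≤ 29/3729.
0.5⁷ = 0.0078125 is still above 29/3729 but 0.5⁸ = 0.00390625 is at or below it, so n = 8.

8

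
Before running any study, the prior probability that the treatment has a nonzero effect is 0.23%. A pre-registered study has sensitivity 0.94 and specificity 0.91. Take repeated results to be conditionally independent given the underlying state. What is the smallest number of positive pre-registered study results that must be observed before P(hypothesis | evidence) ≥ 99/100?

5

Prior odds = 0.0023/0.9977 = 23/9977.
False-positive rate = 1 − 0.91 = 0.09; likelihood ratio of a positive = 0.94/0.09 = 94/9.
Target posterior odds = 0.99/0.01 = 99.
Need (23/9977) × (94/9)ⁿ ≥ 99, i.e. (94/9)ⁿ ≥ 987723/23.
(94/9)⁴ = 78074896/6561 falls short of 987723/23 but (94/9)⁵ ≈124287 reaches it, so n = 5.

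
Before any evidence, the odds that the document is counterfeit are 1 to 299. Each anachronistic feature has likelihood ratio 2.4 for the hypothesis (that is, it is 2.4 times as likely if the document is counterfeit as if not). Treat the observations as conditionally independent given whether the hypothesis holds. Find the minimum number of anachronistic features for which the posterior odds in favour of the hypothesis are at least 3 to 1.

Prior odds = 1/299.
Likelihood ratio per anachronistic feature = 2.4.
Target odds = 3.
Require 2.4ⁿ ≥ 3 ÷ (1/299) = 897.
2.4⁷ = 35831808/78125 falls short of 897 but 2.4⁸ = 429981696/390625 reaches it, so n = 8.

8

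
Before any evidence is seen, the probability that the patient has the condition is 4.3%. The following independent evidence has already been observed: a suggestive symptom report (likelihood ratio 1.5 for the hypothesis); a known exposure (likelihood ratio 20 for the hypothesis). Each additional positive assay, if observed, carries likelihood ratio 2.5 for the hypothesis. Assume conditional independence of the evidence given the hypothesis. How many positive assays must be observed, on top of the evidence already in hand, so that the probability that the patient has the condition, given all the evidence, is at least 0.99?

5

Prior odds = 0.043/0.957 = 43/957.
Combined Bayes factor of the evidence already in hand = 1.5 × 20 = 30.
Odds after that evidence = (43/957) × 30 = 430/319.
Target odds = 0.99/0.01 = 99.
Need 2.5ⁿ ≥ 99 ÷ (430/319) = 31581/430.
2.5⁴ = 39.0625 falls short of 31581/430 but 2.5⁵ = 97.65625 reaches it, so n = 5.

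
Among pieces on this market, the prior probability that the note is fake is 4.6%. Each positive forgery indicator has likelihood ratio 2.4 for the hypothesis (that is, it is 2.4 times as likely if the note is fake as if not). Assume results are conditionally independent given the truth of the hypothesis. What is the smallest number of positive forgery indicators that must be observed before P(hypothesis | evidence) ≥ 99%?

Prior odds: 0.046 ÷ 0.954 = 23/477.
Likelihood ratio per positive forgery indicator = 2.4.
Target posterior odds = 0.99/0.01 = 99.
Require 2.4ⁿ ≥ 99 ÷ (23/477) = 47223/23.
2.4⁸ = 429981696/390625 falls short of 47223/23 but 2.4⁹ ≈2641.81 reaches it, so n = 9.

9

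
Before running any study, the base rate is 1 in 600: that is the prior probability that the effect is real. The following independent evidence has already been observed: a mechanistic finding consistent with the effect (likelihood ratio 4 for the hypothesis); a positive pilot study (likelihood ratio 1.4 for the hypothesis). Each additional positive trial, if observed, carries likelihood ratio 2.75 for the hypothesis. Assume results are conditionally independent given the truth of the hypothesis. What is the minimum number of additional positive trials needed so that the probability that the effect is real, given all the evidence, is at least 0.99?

10

Prior odds = (1/600)/(599/600) = 1/599.
Combined Bayes factor of the evidence already in hand = 4 × 1.4 = 5.6.
Odds after that evidence = (1/599) × 5.6 = 28/2995.
Target odds = 0.99/0.01 = 99.
Need 2.75ⁿ ≥ 99 ÷ (28/2995) = 296505/28.
2.75⁹ ≈8994.86 falls short of 296505/28 but 2.75¹⁰ ≈24735.9 reaches it, so n = 10.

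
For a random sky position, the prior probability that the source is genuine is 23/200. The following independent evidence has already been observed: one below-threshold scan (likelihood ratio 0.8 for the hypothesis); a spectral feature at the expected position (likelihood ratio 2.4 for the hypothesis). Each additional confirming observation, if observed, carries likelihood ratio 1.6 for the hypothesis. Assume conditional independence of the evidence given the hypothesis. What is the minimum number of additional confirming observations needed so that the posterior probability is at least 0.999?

18

Prior odds = 0.115/0.885 = 23/177.
Combined Bayes factor of the evidence already in hand = 0.8 × 2.4 = 1.92.
Odds after that evidence = (23/177) × 1.92 = 368/1475.
Target odds = 0.999/0.001 = 999.
Need 1.6ⁿ ≥ 999 ÷ (368/1475) = 1473525/368.
1.6¹⁷ ≈2951.48 falls short of 1473525/368 but 1.6¹⁸ ≈4722.37 reaches it, so n = 18.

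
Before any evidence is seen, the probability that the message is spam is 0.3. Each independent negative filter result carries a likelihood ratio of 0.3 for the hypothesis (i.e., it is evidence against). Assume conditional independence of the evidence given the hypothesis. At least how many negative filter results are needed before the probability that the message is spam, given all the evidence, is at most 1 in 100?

4

Prior odds = 0.3/0.7 = 3/7.
Likelihood ratio per negative filter result = 0.3.
Target posterior odds = 0.01/0.99 = 1/99.
Need (3/7) × 0.3ⁿ ≤ 1/99, i.e. 0.3ⁿ ≤ 7/297.
0.3³ = 0.027 is still above 7/297 but 0.3⁴ = 0.0081 is at or below it, so n = 4.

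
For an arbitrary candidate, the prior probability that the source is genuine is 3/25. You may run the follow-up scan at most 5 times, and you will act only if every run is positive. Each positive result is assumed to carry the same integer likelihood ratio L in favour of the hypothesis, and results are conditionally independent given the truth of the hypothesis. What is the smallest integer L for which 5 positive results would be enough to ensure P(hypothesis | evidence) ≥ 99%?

4

Prior odds = 0.12/0.88 = 3/22.
Target odds = 0.99/0.01 = 99.
Need L⁵ ≥ 99 ÷ (3/22) = 726.
3⁵ = 243 < 726 ≤ 1024 = 4⁵, so L = 4.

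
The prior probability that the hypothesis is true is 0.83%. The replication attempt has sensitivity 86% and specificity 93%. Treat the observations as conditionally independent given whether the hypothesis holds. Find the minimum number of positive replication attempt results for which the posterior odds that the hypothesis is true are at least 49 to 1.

4

Prior odds = 0.0083/0.9917 = 83/9917.
False-positive rate = 1 − 0.93 = 0.07; likelihood ratio of a positive = 0.86/0.07 = 86/7.
Target odds = 49.
Need (83/9917) × (86/7)ⁿ ≥ 49, i.e. (86/7)ⁿ ≥ 485933/83.
(86/7)³ = 636056/343 falls short of 485933/83 but (86/7)⁴ = 54700816/2401 reaches it, so n = 4.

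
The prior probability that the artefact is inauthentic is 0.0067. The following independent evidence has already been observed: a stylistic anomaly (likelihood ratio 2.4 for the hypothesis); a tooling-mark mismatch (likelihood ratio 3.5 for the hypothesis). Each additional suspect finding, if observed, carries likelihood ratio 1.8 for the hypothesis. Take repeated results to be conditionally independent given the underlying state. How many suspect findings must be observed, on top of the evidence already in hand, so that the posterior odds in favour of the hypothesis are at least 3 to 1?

Prior odds = 0.0067/0.9933 = 67/9933.
Combined Bayes factor of the evidence already in hand = 2.4 × 3.5 = 8.4.
Odds after that evidence = (67/9933) × 8.4 = 134/2365.
Target odds = 3.
Need 1.8ⁿ ≥ 3 ÷ (134/2365) = 7095/134.
1.8⁶ = 531441/15625 falls short of 7095/134 but 1.8⁷ = 4782969/78125 reaches it, so n = 7.

7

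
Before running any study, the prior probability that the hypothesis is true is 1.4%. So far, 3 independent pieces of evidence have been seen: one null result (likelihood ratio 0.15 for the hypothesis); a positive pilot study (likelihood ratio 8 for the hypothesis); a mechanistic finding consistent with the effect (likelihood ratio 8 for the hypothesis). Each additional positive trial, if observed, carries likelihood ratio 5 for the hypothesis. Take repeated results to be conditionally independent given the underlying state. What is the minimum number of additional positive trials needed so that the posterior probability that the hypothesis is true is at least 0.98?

4

Prior odds = 0.014/0.986 = 7/493.
Combined Bayes factor of the evidence already in hand = 0.15 × 8 × 8 = 9.6.
Odds after that evidence = (7/493) × 9.6 = 336/2465.
Target odds = 0.98/0.02 = 49.
Need 5ⁿ ≥ 49 ÷ (336/2465) = 17255/48.
5³ = 125 falls short of 17255/48 but 5⁴ = 625 reaches it, so n = 4.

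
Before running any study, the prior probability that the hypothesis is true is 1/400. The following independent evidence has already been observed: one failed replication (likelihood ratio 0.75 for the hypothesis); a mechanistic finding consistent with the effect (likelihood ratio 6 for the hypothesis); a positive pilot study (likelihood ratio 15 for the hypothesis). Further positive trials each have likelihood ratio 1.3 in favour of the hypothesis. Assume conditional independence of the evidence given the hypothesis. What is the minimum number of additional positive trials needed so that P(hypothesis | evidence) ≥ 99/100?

25

Prior odds = 0.0025/0.9975 = 1/399.
Combined Bayes factor of the evidence already in hand = 0.75 × 6 × 15 = 67.5.
Odds after that evidence = (1/399) × 67.5 = 45/266.
Target odds = 0.99/0.01 = 99.
Need 1.3ⁿ ≥ 99 ÷ (45/266) = 585.2.
1.3²⁴ ≈542.801 falls short of 585.2 but 1.3²⁵ ≈705.641 reaches it, so n = 25.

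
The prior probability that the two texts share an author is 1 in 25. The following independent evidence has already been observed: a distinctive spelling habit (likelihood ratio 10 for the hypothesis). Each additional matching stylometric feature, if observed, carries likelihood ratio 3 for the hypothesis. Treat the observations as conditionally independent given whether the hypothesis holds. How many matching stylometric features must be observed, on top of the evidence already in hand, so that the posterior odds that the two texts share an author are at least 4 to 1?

3

Prior odds = 0.04/0.96 = 1/24.
Bayes factor of the evidence already in hand = 10.
Odds after that evidence = (1/24) × 10 = 5/12.
Target odds = 4.
Need 3ⁿ ≥ 4 ÷ (5/12) = 9.6.
3² = 9 falls short of 9.6 but 3³ = 27 reaches it, so n = 3.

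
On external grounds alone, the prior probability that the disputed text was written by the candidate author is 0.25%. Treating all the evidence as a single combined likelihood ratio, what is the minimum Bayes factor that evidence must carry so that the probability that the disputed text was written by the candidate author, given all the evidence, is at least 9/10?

Prior odds = 0.0025/0.9975 = 1/399.
Target odds = 0.9/0.1 = 9.
Required Bayes factor = 9 ÷ (1/399) = 3591.

3591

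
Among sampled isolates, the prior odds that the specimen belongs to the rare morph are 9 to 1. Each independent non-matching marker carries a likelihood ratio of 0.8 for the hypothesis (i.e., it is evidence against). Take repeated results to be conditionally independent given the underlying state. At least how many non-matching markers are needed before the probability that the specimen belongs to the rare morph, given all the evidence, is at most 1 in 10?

Prior odds = 9.
Likelihood ratio per non-matching marker = 0.8.
Target posterior odds = 0.1/0.9 = 1/9.
Need 9 × 0.8ⁿ ≤ 1/9, i.e. 0.8ⁿ ≤ 1/81.
0.8¹⁹ ≈0.0144115 is still above 1/81 but 0.8²⁰ ≈0.0115292 is at or below it, so n = 20.

20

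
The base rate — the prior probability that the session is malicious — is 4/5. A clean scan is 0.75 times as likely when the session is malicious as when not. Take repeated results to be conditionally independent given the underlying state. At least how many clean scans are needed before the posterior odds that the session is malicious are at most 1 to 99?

21

Prior odds = 0.8/0.2 = 4.
Likelihood ratio per clean scan = 0.75.
Target odds = 1/99.
Need 4 × 0.75ⁿ ≤ 1/99, i.e. 0.75ⁿ ≤ 1/396.
0.75²⁰ ≈0.00317121 is still above 1/396 but 0.75²¹ ≈0.00237841 is at or below it, so n = 21.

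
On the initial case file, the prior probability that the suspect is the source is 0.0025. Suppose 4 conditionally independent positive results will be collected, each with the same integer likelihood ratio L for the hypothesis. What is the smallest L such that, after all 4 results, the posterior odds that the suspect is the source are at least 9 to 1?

8

Prior odds = 0.0025/0.9975 = 1/399.
Target odds = 9.
Need L⁴ ≥ 9 ÷ (1/399) = 3591.
7⁴ = 2401 < 3591 ≤ 4096 = 8⁴, so L = 8.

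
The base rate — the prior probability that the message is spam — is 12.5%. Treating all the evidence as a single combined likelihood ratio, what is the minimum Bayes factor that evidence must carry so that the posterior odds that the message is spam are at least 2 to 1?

14

Prior odds = 0.125/0.875 = 1/7.
Target odds = 2.
Required Bayes factor = 2 ÷ (1/7) = 14.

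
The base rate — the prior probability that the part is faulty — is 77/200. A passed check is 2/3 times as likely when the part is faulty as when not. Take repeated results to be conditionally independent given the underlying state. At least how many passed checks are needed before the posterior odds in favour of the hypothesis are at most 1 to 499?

15

Prior odds = 0.385/0.615 = 77/123.
Likelihood ratio per passed check = 2/3.
Target odds = 1/499.
Require (2/3)ⁿ ≤ 1/499 ÷ (77/123) = 123/38423.
(2/3)¹⁴ = 16384/4782969 is still above 123/38423 but (2/3)¹⁵ = 32768/14348907 is at or below it, so n = 15.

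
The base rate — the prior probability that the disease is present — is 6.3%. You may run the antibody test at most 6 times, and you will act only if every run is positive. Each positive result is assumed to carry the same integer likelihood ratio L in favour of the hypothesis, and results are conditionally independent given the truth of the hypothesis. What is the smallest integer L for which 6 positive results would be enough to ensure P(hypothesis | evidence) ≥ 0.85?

Prior odds = 0.063/0.937 = 63/937.
Target odds = 0.85/0.15 = 17/3.
Need L⁶ ≥ 17/3 ÷ (63/937) = 15929/189.
2⁶ = 64 < 15929/189 ≤ 729 = 3⁶, so L = 3.

3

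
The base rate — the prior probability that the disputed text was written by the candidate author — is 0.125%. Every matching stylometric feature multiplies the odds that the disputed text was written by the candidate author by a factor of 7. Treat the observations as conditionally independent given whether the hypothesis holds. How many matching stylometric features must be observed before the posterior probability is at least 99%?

Prior odds: 0.00125 ÷ 0.99875 = 1/799.
Likelihood ratio per matching stylometric feature = 7.
Target odds: 0.99 ÷ 0.01 = 99.
Need (1/799) × 7ⁿ ≥ 99, i.e. 7ⁿ ≥ 79101.
7⁵ = 16807 falls short of 79101 but 7⁶ = 117649 reaches it, so n = 6.

6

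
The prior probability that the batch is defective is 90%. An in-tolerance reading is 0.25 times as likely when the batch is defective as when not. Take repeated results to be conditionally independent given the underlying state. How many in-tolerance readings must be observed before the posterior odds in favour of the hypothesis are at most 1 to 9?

4

Prior odds: 0.9 ÷ 0.1 = 9.
Likelihood ratio per in-tolerance reading = 0.25.
Target odds = 1/9.
Need 9 × 0.25ⁿ ≤ 1/9, i.e. 0.25ⁿ ≤ 1/81.
0.25³ = 0.015625 is still above 1/81 but 0.25⁴ = 0.00390625 is at or below it, so n = 4.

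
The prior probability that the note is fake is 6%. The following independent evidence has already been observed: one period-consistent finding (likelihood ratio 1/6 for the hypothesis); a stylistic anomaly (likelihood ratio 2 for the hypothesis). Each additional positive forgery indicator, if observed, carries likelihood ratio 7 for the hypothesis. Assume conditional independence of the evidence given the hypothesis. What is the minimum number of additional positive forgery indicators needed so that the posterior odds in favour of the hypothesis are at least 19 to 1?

4

Prior odds = 0.06/0.94 = 3/47.
Combined Bayes factor of the evidence already in hand = (1/6) × 2 = 1/3.
Odds after that evidence = (3/47) × 1/3 = 1/47.
Target odds = 19.
Need 7ⁿ ≥ 19 ÷ (1/47) = 893.
7³ = 343 falls short of 893 but 7⁴ = 2401 reaches it, so n = 4.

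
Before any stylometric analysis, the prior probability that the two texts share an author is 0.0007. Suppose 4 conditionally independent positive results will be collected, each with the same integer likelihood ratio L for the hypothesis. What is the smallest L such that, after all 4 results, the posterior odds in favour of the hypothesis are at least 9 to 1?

11

Prior odds = 0.0007/0.9993 = 7/9993.
Target odds = 9.
Need L⁴ ≥ 9 ÷ (7/9993) = 89937/7.
10⁴ = 10000 < 89937/7 ≤ 14641 = 11⁴, so L = 11.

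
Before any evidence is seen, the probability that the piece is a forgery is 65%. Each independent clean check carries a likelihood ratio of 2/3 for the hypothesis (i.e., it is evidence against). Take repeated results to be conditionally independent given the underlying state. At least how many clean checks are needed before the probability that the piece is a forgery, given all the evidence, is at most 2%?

12

Prior odds: 0.65 ÷ 0.35 = 13/7.
Likelihood ratio per clean check = 2/3.
Target posterior odds = 0.02/0.98 = 1/49.
Require (2/3)ⁿ ≤ 1/49 ÷ (13/7) = 1/91.
(2/3)¹¹ = 2048/177147 is still above 1/91 but (2/3)¹² = 4096/531441 is at or below it, so n = 12.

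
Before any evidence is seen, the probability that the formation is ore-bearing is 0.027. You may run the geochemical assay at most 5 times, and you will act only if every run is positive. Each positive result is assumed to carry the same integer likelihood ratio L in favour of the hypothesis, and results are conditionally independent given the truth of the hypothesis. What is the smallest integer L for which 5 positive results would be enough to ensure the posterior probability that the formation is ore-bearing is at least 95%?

Prior odds = 0.027/0.973 = 27/973.
Target odds = 0.95/0.05 = 19.
Need L⁵ ≥ 19 ÷ (27/973) = 18487/27.
3⁵ = 243 < 18487/27 ≤ 1024 = 4⁵, so L = 4.

4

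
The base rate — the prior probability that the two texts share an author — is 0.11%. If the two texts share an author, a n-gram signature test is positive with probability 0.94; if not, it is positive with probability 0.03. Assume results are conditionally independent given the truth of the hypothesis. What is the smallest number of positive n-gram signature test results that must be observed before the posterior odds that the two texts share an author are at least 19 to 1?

3

Prior odds = 0.0011/0.9989 = 11/9989.
Likelihood ratio of a positive = 0.94/0.03 = 94/3.
Target odds = 19.
Require (94/3)ⁿ ≥ 19 ÷ (11/9989) = 189791/11.
(94/3)² = 8836/9 falls short of 189791/11 but (94/3)³ = 830584/27 reaches it, so n = 3.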